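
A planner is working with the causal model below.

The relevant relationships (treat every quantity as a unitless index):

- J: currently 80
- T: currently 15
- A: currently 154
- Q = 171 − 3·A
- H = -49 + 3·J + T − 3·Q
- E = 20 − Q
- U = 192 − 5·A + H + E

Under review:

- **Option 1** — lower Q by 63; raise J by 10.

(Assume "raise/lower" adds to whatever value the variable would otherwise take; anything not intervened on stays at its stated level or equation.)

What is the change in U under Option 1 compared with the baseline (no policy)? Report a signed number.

Baseline:
  J = 80
  T = 15
  A = 154
  Q = 171 − 3·154 = -291
  H = -49 + 3·80 + 15 − 3·(-291) = 1079
  E = 20 − (-291) = 311
  U = 192 − 5·154 + 1079 + 311 = 812
Option 1 (Q − 63, J + 10):
  J = 80 + 10 = 90
  T = 15
  A = 154
  Q = 171 − 3·154 (−63 from intervention) = -354
  H = -49 + 3·90 + 15 − 3·(-354) = 1298
  E = 20 − (-354) = 374
  U = 192 − 5·154 + 1298 + 374 = 1094
Change in U: 1094 − 812 = 282

282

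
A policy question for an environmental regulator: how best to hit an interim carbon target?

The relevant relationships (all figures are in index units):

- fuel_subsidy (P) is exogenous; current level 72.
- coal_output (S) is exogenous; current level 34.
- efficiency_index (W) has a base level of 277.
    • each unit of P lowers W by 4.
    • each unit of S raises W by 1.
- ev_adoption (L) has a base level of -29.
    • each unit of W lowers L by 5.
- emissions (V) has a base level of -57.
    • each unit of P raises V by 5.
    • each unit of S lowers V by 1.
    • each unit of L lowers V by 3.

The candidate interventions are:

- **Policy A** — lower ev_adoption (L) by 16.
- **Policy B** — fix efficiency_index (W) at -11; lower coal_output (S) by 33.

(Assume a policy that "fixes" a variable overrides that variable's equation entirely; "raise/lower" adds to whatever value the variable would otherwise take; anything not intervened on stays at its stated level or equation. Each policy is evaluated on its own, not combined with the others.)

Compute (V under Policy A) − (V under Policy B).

525

Policy A (L − 16):
  P = 72
  S = 34
  W = 277 − 4·72 + 34 = 23
  L = -29 − 5·23 (−16 from intervention) = -160
  V = -57 + 5·72 − 34 − 3·(-160) = 749
Policy B (W := -11, S − 33):
  P = 72
  S = 34 − 33 = 1
  W = -11
  L = -29 − 5·(-11) = 26
  V = -57 + 5·72 − 1 − 3·26 = 224
V: 749 − 224 = 525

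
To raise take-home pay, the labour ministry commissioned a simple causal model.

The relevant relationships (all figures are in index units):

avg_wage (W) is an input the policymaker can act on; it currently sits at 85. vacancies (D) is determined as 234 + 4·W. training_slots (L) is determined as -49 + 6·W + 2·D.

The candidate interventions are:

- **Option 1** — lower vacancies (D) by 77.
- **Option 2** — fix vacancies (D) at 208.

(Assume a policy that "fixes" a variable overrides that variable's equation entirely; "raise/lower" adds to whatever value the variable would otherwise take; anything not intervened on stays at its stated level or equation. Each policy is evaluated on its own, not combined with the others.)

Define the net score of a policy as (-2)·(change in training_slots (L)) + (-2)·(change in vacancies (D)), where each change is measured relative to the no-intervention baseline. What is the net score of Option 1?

462

Baseline:
  W = 85
  D = 234 + 4·85 = 574
  L = -49 + 6·85 + 2·574 = 1609
Option 1 (D − 77):
  W = 85
  D = 234 + 4·85 (−77 from intervention) = 497
  L = -49 + 6·85 + 2·497 = 1455
ΔL = 1455 − 1609 = -154; ΔD = 497 − 574 = -77
Score = (-2)·(-154) + (-2)·(-77) = 462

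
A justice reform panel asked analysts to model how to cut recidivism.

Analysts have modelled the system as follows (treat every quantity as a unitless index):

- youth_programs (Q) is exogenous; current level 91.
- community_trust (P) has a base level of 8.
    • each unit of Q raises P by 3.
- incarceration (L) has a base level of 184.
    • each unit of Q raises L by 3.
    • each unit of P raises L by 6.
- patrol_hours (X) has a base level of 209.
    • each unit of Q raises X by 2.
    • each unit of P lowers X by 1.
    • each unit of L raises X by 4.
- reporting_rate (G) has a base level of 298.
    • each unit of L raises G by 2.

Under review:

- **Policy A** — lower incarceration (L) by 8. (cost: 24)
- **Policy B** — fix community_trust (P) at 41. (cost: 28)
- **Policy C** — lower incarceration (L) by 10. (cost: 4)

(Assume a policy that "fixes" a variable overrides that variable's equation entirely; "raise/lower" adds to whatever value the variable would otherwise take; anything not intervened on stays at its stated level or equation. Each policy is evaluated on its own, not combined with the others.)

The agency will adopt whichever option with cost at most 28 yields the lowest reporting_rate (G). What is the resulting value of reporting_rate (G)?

1704

Policy A (L − 8):
  Q = 91
  P = 8 + 3·91 = 281
  L = 184 + 3·91 + 6·281 (−8 from intervention) = 2135
  G = 298 + 2·2135 = 4568
Policy B (P := 41):
  Q = 91
  P = 41
  L = 184 + 3·91 + 6·41 = 703
  G = 298 + 2·703 = 1704
Policy C (L − 10):
  Q = 91
  P = 8 + 3·91 = 281
  L = 184 + 3·91 + 6·281 (−10 from intervention) = 2133
  G = 298 + 2·2133 = 4564
Comparing — Policy A: G=4568, Policy B: G=1704, Policy C: G=4564. Lowest is 1704 (Policy B).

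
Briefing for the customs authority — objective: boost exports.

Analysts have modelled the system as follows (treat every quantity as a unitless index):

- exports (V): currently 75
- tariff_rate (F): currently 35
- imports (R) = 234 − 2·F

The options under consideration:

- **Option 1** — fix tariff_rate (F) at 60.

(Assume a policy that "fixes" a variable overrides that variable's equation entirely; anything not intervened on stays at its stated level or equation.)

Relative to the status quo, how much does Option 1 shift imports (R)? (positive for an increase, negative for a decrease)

-50

Baseline:
  F = 35
  R = 234 − 2·35 = 164
Option 1 (F := 60):
  F = 60
  R = 234 − 2·60 = 114
Change in R: 114 − 164 = -50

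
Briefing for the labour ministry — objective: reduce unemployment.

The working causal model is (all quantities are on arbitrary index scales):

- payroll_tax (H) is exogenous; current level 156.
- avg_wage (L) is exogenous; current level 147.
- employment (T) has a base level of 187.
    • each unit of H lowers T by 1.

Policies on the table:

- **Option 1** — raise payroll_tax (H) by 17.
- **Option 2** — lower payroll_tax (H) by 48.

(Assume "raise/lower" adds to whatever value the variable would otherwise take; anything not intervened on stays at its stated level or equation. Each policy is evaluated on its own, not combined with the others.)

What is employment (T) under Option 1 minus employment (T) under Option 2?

Option 1 (H + 17):
  H = 156 + 17 = 173
  T = 187 − 173 = 14
Option 2 (H − 48):
  H = 156 − 48 = 108
  T = 187 − 108 = 79
T: 14 − 79 = -65

-65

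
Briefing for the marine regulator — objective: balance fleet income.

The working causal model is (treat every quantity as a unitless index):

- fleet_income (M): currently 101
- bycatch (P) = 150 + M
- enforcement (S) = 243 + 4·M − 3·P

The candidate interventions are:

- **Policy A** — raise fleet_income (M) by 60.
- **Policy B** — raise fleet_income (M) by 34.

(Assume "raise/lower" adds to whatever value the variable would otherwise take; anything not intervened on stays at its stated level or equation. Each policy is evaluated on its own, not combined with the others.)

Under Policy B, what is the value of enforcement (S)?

-72

Policy B (M + 34):
  M = 101 + 34 = 135
  P = 150 + 135 = 285
  S = 243 + 4·135 − 3·285 = -72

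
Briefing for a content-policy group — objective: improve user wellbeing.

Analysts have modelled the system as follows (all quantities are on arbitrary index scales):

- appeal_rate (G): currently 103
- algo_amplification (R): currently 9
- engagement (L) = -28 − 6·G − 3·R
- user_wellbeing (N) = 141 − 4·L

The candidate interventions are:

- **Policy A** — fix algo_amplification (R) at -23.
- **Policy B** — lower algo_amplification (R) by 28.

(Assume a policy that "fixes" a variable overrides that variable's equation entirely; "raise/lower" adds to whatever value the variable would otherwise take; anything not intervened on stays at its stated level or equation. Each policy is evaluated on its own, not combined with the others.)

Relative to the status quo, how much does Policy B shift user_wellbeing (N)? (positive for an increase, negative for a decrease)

-336

Baseline:
  G = 103
  R = 9
  L = -28 − 6·103 − 3·9 = -673
  N = 141 − 4·(-673) = 2833
Policy B (R − 28):
  G = 103
  R = 9 − 28 = -19
  L = -28 − 6·103 − 3·(-19) = -589
  N = 141 − 4·(-589) = 2497
Change in N: 2497 − 2833 = -336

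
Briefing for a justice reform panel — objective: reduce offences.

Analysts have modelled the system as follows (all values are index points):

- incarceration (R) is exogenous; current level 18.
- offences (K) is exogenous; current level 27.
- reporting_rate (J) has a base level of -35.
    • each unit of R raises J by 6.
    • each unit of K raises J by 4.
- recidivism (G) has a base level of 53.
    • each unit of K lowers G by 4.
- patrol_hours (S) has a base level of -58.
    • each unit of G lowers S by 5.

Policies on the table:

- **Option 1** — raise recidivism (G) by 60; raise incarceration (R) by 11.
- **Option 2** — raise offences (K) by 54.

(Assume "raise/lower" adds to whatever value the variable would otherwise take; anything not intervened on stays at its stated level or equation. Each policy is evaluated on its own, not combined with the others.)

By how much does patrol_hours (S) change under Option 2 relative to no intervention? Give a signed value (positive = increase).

1080

Baseline:
  K = 27
  G = 53 − 4·27 = -55
  S = -58 − 5·(-55) = 217
Option 2 (K + 54):
  K = 27 + 54 = 81
  G = 53 − 4·81 = -271
  S = -58 − 5·(-271) = 1297
Change in S: 1297 − 217 = 1080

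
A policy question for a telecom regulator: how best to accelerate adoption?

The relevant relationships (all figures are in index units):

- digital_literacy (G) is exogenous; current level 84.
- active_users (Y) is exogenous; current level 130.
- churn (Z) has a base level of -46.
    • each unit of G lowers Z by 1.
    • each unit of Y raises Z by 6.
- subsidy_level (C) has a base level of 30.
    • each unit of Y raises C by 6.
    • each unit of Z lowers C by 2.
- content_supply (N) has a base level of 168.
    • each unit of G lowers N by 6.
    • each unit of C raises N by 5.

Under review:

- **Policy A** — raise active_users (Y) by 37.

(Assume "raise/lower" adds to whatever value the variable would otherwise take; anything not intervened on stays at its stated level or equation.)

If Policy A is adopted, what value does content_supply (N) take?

Policy A (Y + 37):
  G = 84
  Y = 130 + 37 = 167
  Z = -46 − 84 + 6·167 = 872
  C = 30 + 6·167 − 2·872 = -712
  N = 168 − 6·84 + 5·(-712) = -3896

-3896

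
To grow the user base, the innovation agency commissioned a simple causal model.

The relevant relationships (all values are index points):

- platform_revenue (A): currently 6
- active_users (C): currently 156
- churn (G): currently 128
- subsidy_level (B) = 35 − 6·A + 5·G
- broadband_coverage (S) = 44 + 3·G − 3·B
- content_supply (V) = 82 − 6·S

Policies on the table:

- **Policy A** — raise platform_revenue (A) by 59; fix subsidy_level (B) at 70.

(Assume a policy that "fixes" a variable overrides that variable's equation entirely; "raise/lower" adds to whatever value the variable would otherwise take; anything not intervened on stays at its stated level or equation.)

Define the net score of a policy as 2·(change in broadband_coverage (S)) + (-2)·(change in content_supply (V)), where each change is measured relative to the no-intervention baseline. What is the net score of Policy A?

23898

Baseline:
  A = 6
  G = 128
  B = 35 − 6·6 + 5·128 = 639
  S = 44 + 3·128 − 3·639 = -1489
  V = 82 − 6·(-1489) = 9016
Policy A (A + 59, B := 70):
  A = 6 + 59 = 65
  G = 128
  B = 70
  S = 44 + 3·128 − 3·70 = 218
  V = 82 − 6·218 = -1226
ΔS = 218 − (-1489) = 1707; ΔV = -1226 − 9016 = -10242
Score = 2·1707 + (-2)·(-10242) = 23898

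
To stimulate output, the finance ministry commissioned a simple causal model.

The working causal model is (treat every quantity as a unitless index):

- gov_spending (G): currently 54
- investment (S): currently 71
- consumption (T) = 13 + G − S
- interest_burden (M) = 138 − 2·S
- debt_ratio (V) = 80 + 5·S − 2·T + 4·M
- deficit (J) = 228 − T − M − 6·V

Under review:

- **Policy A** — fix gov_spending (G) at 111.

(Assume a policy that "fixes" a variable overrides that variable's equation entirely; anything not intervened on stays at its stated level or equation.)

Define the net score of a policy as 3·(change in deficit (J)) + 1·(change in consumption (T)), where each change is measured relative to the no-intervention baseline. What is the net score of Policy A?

1938

Baseline:
  G = 54
  S = 71
  T = 13 + 54 − 71 = -4
  M = 138 − 2·71 = -4
  V = 80 + 5·71 − 2·(-4) + 4·(-4) = 427
  J = 228 − (-4) − (-4) − 6·427 = -2326
Policy A (G := 111):
  G = 111
  S = 71
  T = 13 + 111 − 71 = 53
  M = 138 − 2·71 = -4
  V = 80 + 5·71 − 2·53 + 4·(-4) = 313
  J = 228 − 53 − (-4) − 6·313 = -1699
ΔJ = -1699 − (-2326) = 627; ΔT = 53 − (-4) = 57
Score = 3·627 + 1·57 = 1938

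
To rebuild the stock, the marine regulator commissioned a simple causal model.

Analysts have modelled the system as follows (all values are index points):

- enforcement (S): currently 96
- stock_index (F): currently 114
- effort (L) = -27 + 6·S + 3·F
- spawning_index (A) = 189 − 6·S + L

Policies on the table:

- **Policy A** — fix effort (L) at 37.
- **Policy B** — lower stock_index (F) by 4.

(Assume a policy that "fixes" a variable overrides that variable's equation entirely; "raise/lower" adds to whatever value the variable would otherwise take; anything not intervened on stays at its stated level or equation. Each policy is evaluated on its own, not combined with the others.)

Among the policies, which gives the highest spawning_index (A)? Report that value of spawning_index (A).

492

Policy A (L := 37):
  S = 96
  F = 114
  L = 37
  A = 189 − 6·96 + 37 = -350
Policy B (F − 4):
  S = 96
  F = 114 − 4 = 110
  L = -27 + 6·96 + 3·110 = 879
  A = 189 − 6·96 + 879 = 492
Comparing — Policy A: A=-350, Policy B: A=492. Highest is 492 (Policy B).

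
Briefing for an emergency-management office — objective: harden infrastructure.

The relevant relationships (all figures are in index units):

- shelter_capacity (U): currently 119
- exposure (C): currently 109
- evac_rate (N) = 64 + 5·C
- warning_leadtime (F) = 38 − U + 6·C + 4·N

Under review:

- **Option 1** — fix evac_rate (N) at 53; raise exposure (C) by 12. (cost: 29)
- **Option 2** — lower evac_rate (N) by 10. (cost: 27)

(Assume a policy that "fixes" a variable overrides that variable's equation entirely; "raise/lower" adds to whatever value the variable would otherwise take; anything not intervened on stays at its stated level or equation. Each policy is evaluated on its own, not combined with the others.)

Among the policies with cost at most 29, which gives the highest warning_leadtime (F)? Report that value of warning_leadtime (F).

Option 1 (N := 53, C + 12):
  U = 119
  C = 109 + 12 = 121
  N = 53
  F = 38 − 119 + 6·121 + 4·53 = 857
Option 2 (N − 10):
  U = 119
  C = 109
  N = 64 + 5·109 (−10 from intervention) = 599
  F = 38 − 119 + 6·109 + 4·599 = 2969
Comparing — Option 1: F=857, Option 2: F=2969. Highest is 2969 (Option 2).

2969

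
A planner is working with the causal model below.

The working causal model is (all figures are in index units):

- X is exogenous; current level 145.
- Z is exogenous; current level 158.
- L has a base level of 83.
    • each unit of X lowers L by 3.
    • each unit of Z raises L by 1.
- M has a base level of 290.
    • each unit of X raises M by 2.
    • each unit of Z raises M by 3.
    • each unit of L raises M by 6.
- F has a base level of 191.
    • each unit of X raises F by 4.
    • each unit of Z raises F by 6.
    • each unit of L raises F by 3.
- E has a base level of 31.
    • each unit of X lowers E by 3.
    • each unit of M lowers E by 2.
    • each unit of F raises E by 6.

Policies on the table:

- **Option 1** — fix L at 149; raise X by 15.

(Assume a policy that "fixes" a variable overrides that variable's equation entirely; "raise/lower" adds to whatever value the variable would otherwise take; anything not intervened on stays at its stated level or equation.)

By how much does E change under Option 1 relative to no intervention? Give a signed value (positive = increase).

Baseline:
  X = 145
  Z = 158
  L = 83 − 3·145 + 158 = -194
  M = 290 + 2·145 + 3·158 + 6·(-194) = -110
  F = 191 + 4·145 + 6·158 + 3·(-194) = 1137
  E = 31 − 3·145 − 2·(-110) + 6·1137 = 6638
Option 1 (L := 149, X + 15):
  X = 145 + 15 = 160
  Z = 158
  L = 149
  M = 290 + 2·160 + 3·158 + 6·149 = 1978
  F = 191 + 4·160 + 6·158 + 3·149 = 2226
  E = 31 − 3·160 − 2·1978 + 6·2226 = 8951
Change in E: 8951 − 6638 = 2313

2313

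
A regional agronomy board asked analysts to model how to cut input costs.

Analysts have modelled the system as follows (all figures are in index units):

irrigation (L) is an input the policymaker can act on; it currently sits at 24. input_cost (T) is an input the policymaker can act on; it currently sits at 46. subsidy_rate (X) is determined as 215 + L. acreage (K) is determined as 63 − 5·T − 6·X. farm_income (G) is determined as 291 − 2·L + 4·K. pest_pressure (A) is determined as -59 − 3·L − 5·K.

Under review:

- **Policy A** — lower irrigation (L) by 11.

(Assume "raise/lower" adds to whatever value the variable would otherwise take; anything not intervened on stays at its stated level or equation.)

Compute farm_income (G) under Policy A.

Policy A (L − 11):
  L = 24 − 11 = 13
  T = 46
  X = 215 + 13 = 228
  K = 63 − 5·46 − 6·228 = -1535
  G = 291 − 2·13 + 4·(-1535) = -5875

-5875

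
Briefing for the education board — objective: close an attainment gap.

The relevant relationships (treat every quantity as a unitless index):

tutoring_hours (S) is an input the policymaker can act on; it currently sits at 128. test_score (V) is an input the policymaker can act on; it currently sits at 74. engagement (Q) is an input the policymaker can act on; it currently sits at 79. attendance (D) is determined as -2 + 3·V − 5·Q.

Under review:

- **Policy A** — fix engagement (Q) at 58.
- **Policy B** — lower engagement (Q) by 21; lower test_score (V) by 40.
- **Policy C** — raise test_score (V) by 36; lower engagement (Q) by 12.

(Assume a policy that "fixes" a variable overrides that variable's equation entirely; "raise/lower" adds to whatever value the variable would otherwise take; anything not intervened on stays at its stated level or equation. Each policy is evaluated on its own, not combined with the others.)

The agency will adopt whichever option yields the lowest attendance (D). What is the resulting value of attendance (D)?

-190

Policy A (Q := 58):
  V = 74
  Q = 58
  D = -2 + 3·74 − 5·58 = -70
Policy B (Q − 21, V − 40):
  V = 74 − 40 = 34
  Q = 79 − 21 = 58
  D = -2 + 3·34 − 5·58 = -190
Policy C (V + 36, Q − 12):
  V = 74 + 36 = 110
  Q = 79 − 12 = 67
  D = -2 + 3·110 − 5·67 = -7
Comparing — Policy A: D=-70, Policy B: D=-190, Policy C: D=-7. Lowest is -190 (Policy B).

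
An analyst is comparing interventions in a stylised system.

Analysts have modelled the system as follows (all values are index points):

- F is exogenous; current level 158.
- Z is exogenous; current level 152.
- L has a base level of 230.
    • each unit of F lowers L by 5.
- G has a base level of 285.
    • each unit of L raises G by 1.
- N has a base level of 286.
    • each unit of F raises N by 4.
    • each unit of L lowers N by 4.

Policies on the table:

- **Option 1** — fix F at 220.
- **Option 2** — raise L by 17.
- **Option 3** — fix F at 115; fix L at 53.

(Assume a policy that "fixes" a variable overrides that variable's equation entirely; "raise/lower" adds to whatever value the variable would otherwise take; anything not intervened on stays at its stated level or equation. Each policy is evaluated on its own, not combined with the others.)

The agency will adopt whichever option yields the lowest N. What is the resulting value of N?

Option 1 (F := 220):
  F = 220
  L = 230 − 5·220 = -870
  N = 286 + 4·220 − 4·(-870) = 4646
Option 2 (L + 17):
  F = 158
  L = 230 − 5·158 (+17 from intervention) = -543
  N = 286 + 4·158 − 4·(-543) = 3090
Option 3 (F := 115, L := 53):
  F = 115
  L = 53
  N = 286 + 4·115 − 4·53 = 534
Comparing — Option 1: N=4646, Option 2: N=3090, Option 3: N=534. Lowest is 534 (Option 3).

534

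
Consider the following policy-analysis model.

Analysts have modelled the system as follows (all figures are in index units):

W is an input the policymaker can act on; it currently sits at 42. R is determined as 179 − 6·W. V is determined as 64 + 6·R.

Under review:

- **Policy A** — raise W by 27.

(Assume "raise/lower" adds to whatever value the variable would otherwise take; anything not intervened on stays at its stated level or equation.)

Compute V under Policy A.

-1346

Policy A (W + 27):
  W = 42 + 27 = 69
  R = 179 − 6·69 = -235
  V = 64 + 6·(-235) = -1346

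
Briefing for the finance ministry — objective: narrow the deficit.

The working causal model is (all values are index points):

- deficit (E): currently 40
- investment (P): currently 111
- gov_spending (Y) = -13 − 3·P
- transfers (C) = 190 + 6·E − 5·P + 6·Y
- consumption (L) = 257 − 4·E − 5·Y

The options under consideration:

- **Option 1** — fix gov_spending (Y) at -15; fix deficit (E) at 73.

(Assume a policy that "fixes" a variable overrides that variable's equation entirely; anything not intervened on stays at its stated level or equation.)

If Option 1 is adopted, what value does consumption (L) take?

Option 1 (Y := -15, E := 73):
  E = 73
  P = 111
  Y = -15
  L = 257 − 4·73 − 5·(-15) = 40

40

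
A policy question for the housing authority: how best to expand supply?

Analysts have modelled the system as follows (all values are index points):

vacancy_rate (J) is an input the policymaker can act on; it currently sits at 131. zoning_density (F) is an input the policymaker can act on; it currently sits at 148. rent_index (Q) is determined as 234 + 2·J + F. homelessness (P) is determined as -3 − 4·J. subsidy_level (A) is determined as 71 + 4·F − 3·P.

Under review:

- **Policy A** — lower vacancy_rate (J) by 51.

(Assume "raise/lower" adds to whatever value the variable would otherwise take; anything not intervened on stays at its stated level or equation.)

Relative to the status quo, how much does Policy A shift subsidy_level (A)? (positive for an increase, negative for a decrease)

-612

Baseline:
  J = 131
  F = 148
  P = -3 − 4·131 = -527
  A = 71 + 4·148 − 3·(-527) = 2244
Policy A (J − 51):
  J = 131 − 51 = 80
  F = 148
  P = -3 − 4·80 = -323
  A = 71 + 4·148 − 3·(-323) = 1632
Change in A: 1632 − 2244 = -612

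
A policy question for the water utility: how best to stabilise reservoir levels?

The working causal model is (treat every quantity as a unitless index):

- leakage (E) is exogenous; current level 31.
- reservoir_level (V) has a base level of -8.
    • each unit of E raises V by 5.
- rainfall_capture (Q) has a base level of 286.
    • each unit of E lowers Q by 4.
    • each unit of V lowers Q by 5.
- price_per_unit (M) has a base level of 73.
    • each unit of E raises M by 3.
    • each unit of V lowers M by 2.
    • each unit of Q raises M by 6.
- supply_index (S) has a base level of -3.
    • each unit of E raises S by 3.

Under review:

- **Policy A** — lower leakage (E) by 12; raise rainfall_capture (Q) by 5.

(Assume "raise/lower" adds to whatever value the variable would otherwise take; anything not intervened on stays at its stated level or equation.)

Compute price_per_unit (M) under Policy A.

Policy A (E − 12, Q + 5):
  E = 31 − 12 = 19
  V = -8 + 5·19 = 87
  Q = 286 − 4·19 − 5·87 (+5 from intervention) = -220
  M = 73 + 3·19 − 2·87 + 6·(-220) = -1364

-1364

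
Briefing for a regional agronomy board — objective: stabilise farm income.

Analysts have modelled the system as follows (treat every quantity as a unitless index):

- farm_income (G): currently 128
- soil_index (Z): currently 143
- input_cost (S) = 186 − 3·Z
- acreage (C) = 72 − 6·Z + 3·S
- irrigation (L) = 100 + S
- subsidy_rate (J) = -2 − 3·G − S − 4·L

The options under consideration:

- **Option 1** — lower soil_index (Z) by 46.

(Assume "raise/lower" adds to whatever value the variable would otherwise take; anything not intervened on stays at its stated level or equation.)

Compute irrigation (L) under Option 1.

Option 1 (Z − 46):
  Z = 143 − 46 = 97
  S = 186 − 3·97 = -105
  L = 100 + (-105) = -5

-5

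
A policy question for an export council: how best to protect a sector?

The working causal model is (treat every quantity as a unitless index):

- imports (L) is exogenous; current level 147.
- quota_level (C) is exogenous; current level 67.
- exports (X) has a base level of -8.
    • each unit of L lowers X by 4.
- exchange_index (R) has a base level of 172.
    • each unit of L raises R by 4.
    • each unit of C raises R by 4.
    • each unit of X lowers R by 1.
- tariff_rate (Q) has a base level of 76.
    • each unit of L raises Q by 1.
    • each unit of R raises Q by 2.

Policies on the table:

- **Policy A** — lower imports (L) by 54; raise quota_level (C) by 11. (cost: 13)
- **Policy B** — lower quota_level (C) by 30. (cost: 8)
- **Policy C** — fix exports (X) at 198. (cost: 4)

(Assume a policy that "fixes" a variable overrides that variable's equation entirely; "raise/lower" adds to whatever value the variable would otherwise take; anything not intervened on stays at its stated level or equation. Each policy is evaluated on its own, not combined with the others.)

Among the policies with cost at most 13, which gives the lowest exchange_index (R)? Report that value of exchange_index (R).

Policy A (L − 54, C + 11):
  L = 147 − 54 = 93
  C = 67 + 11 = 78
  X = -8 − 4·93 = -380
  R = 172 + 4·93 + 4·78 − (-380) = 1236
Policy B (C − 30):
  L = 147
  C = 67 − 30 = 37
  X = -8 − 4·147 = -596
  R = 172 + 4·147 + 4·37 − (-596) = 1504
Policy C (X := 198):
  L = 147
  C = 67
  X = 198
  R = 172 + 4·147 + 4·67 − 198 = 830
Comparing — Policy A: R=1236, Policy B: R=1504, Policy C: R=830. Lowest is 830 (Policy C).

830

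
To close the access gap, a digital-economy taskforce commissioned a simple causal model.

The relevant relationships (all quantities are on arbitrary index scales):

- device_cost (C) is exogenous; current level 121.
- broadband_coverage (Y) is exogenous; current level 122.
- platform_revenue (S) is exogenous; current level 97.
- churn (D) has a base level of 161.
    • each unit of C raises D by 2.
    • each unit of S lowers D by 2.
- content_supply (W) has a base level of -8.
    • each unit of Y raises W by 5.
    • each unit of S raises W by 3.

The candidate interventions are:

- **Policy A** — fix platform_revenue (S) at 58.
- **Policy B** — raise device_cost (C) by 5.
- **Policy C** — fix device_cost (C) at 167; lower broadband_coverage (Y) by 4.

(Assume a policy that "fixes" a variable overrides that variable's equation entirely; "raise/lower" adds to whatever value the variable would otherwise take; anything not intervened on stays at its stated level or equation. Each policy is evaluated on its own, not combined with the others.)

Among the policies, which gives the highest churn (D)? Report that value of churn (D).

301

Policy A (S := 58):
  C = 121
  S = 58
  D = 161 + 2·121 − 2·58 = 287
Policy B (C + 5):
  C = 121 + 5 = 126
  S = 97
  D = 161 + 2·126 − 2·97 = 219
Policy C (C := 167, Y − 4):
  C = 167
  S = 97
  D = 161 + 2·167 − 2·97 = 301
Comparing — Policy A: D=287, Policy B: D=219, Policy C: D=301. Highest is 301 (Policy C).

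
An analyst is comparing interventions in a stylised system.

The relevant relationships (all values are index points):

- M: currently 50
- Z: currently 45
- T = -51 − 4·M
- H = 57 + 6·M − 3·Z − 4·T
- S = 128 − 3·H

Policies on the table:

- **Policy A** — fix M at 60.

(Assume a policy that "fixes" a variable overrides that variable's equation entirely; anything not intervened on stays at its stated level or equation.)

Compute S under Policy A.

Policy A (M := 60):
  M = 60
  Z = 45
  T = -51 − 4·60 = -291
  H = 57 + 6·60 − 3·45 − 4·(-291) = 1446
  S = 128 − 3·1446 = -4210

-4210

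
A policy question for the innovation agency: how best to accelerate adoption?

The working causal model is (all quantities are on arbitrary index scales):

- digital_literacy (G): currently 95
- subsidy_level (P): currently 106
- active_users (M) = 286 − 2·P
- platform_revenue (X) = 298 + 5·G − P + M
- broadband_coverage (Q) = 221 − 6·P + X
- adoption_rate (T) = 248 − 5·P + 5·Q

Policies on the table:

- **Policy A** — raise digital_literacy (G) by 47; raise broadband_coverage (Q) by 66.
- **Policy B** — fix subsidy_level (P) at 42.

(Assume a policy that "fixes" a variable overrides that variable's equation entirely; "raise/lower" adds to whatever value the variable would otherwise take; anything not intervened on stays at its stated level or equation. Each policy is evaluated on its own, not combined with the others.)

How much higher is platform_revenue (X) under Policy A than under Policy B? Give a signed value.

43

Policy A (G + 47, Q + 66):
  G = 95 + 47 = 142
  P = 106
  M = 286 − 2·106 = 74
  X = 298 + 5·142 − 106 + 74 = 976
Policy B (P := 42):
  G = 95
  P = 42
  M = 286 − 2·42 = 202
  X = 298 + 5·95 − 42 + 202 = 933
X: 976 − 933 = 43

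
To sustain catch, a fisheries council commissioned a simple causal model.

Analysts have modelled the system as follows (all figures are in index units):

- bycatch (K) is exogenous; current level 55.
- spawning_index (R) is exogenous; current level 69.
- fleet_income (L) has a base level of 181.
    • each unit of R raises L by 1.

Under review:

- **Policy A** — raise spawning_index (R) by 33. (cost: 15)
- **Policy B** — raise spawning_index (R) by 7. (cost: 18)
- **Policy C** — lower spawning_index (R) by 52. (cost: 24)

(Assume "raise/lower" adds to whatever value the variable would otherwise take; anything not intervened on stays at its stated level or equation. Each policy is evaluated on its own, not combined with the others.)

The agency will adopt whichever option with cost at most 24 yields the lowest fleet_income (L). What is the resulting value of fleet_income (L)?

Policy A (R + 33):
  R = 69 + 33 = 102
  L = 181 + 102 = 283
Policy B (R + 7):
  R = 69 + 7 = 76
  L = 181 + 76 = 257
Policy C (R − 52):
  R = 69 − 52 = 17
  L = 181 + 17 = 198
Comparing — Policy A: L=283, Policy B: L=257, Policy C: L=198. Lowest is 198 (Policy C).

198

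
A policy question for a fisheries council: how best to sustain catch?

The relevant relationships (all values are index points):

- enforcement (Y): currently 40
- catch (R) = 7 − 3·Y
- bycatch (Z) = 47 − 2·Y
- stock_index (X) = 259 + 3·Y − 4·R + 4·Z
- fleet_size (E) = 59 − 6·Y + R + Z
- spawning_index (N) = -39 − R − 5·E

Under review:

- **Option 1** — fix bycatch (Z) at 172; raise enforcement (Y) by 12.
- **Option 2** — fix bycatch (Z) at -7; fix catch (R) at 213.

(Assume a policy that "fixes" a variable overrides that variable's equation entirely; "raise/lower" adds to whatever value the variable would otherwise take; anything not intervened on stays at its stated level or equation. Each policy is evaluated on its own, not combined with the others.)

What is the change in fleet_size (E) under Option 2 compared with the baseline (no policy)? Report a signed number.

352

Baseline:
  Y = 40
  R = 7 − 3·40 = -113
  Z = 47 − 2·40 = -33
  E = 59 − 6·40 + (-113) + (-33) = -327
Option 2 (Z := -7, R := 213):
  Y = 40
  R = 213
  Z = -7
  E = 59 − 6·40 + 213 + (-7) = 25
Change in E: 25 − (-327) = 352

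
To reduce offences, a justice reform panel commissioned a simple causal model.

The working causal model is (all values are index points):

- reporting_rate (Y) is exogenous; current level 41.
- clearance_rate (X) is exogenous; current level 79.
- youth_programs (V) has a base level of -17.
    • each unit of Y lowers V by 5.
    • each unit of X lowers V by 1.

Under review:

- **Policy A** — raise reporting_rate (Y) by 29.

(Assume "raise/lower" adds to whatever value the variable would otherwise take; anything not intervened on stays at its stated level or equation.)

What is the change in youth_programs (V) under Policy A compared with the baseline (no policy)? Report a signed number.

Baseline:
  Y = 41
  X = 79
  V = -17 − 5·41 − 79 = -301
Policy A (Y + 29):
  Y = 41 + 29 = 70
  X = 79
  V = -17 − 5·70 − 79 = -446
Change in V: -446 − (-301) = -145

-145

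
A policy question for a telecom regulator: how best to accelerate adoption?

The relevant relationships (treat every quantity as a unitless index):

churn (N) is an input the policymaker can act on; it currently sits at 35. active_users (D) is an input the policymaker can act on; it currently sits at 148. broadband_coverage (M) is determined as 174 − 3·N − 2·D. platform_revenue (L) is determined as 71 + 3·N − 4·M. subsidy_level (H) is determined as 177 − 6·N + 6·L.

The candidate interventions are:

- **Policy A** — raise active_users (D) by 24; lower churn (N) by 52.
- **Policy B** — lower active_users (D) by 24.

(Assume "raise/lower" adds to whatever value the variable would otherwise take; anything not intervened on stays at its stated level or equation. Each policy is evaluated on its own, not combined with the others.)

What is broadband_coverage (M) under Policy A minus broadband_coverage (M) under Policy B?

Policy A (D + 24, N − 52):
  N = 35 − 52 = -17
  D = 148 + 24 = 172
  M = 174 − 3·(-17) − 2·172 = -119
Policy B (D − 24):
  N = 35
  D = 148 − 24 = 124
  M = 174 − 3·35 − 2·124 = -179
M: -119 − (-179) = 60

60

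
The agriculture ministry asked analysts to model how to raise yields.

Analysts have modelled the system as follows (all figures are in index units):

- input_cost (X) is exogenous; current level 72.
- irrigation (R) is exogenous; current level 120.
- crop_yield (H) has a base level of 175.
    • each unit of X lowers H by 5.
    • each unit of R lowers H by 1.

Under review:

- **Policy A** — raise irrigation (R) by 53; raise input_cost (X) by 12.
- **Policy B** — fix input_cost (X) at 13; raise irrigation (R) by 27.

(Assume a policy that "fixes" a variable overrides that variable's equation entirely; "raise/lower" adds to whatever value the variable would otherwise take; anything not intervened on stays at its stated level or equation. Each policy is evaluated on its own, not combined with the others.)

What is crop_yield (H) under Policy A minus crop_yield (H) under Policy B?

-381

Policy A (R + 53, X + 12):
  X = 72 + 12 = 84
  R = 120 + 53 = 173
  H = 175 − 5·84 − 173 = -418
Policy B (X := 13, R + 27):
  X = 13
  R = 120 + 27 = 147
  H = 175 − 5·13 − 147 = -37
H: -418 − (-37) = -381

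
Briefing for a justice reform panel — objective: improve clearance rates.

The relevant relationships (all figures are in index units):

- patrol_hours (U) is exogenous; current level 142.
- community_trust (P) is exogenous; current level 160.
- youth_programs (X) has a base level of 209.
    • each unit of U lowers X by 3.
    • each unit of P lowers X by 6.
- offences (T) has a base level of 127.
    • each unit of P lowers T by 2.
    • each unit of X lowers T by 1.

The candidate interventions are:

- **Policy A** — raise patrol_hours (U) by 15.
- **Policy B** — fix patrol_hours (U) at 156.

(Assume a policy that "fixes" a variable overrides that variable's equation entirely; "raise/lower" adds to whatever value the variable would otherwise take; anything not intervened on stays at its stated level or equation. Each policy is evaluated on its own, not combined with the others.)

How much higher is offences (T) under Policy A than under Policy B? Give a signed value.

3

Policy A (U + 15):
  U = 142 + 15 = 157
  P = 160
  X = 209 − 3·157 − 6·160 = -1222
  T = 127 − 2·160 − (-1222) = 1029
Policy B (U := 156):
  U = 156
  P = 160
  X = 209 − 3·156 − 6·160 = -1219
  T = 127 − 2·160 − (-1219) = 1026
T: 1029 − 1026 = 3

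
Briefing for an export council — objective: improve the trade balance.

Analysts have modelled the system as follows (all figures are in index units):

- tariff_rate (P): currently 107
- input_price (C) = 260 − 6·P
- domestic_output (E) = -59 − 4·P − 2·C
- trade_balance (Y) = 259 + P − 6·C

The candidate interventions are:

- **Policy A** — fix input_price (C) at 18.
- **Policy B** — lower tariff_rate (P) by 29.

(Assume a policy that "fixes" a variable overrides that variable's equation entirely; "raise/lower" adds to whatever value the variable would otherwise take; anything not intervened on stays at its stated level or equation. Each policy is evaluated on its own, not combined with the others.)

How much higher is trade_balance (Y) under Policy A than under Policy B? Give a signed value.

-1327

Policy A (C := 18):
  P = 107
  C = 18
  Y = 259 + 107 − 6·18 = 258
Policy B (P − 29):
  P = 107 − 29 = 78
  C = 260 − 6·78 = -208
  Y = 259 + 78 − 6·(-208) = 1585
Y: 258 − 1585 = -1327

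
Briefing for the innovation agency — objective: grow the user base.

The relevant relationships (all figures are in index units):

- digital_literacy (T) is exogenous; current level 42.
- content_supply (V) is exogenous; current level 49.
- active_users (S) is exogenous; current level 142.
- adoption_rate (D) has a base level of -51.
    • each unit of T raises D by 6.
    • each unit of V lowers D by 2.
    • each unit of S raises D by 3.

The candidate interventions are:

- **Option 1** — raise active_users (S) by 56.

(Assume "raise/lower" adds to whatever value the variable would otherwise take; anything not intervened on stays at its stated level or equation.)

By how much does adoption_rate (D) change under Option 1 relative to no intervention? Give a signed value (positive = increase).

168

Baseline:
  T = 42
  V = 49
  S = 142
  D = -51 + 6·42 − 2·49 + 3·142 = 529
Option 1 (S + 56):
  T = 42
  V = 49
  S = 142 + 56 = 198
  D = -51 + 6·42 − 2·49 + 3·198 = 697
Change in D: 697 − 529 = 168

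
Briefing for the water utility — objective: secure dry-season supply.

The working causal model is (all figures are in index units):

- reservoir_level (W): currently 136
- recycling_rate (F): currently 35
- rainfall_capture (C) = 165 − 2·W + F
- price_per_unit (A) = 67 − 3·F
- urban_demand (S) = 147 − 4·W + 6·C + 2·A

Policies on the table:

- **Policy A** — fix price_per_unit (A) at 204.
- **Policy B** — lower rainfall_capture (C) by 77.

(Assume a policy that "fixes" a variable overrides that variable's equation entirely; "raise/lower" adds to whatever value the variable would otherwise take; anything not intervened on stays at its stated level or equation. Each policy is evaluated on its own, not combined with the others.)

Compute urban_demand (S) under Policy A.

-421

Policy A (A := 204):
  W = 136
  F = 35
  C = 165 − 2·136 + 35 = -72
  A = 204
  S = 147 − 4·136 + 6·(-72) + 2·204 = -421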